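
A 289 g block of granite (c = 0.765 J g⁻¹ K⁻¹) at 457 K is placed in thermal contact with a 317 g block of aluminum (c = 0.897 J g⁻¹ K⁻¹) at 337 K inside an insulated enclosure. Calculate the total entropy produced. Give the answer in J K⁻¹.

ΔS_total = 5.82 J/K

Energy balance: T_f = (m₁c₁T₁ + m₂c₂T₂)/(m₁c₁ + m₂c₂) = 389.49 K.
ΔS₁ = m₁c₁ ln(T_f/T₁) = 221.085 × ln(389.49/457) = -35.34 J/K.
ΔS₂ = m₂c₂ ln(T_f/T₂) = 284.349 × ln(389.49/337) = 41.16 J/K.
ΔS_total = -35.34 + 41.16 = 5.82 J/K.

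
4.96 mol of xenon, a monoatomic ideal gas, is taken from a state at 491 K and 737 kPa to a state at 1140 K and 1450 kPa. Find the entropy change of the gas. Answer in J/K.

ΔS = nC_p ln(T₂/T₁) − nR ln(P₂/P₁), with C_p = 5R/2 = 20.79 J mol⁻¹ K⁻¹ for a monoatomic ideal gas.
ΔS = 4.96 × [20.79 × ln(1140/491) − 8.314 × ln(1450/737)] = 58.9 J/K.

ΔS = 58.9 J/K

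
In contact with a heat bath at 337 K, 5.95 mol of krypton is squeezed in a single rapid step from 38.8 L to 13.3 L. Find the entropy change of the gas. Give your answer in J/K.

ΔS_gas = -53 J/K

Entropy is a state function, so ΔS_gas depends only on the end states.
For an isothermal ideal gas ΔS_gas = nR ln(V₂/V₁) = 5.95 × 8.314 × ln(13.3/38.8) = -53 J/K.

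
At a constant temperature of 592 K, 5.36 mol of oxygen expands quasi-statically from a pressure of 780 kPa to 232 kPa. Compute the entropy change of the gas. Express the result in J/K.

For an isothermal ideal gas ΔS_gas = nR ln(P₁/P₂) = 5.36 × 8.314 × ln(780/232) = 54 J/K.

ΔS_gas = 54 J/K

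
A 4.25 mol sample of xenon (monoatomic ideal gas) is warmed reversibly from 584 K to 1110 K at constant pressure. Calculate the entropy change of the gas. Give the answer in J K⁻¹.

At constant pressure, ΔS = nC_p ln(T₂/T₁) with C_p = 5R/2 = 20.79 J mol⁻¹ K⁻¹.
ΔS = 4.25 × 20.79 × ln(1110/584) = 56.7 J/K.

ΔS = 56.7 J/K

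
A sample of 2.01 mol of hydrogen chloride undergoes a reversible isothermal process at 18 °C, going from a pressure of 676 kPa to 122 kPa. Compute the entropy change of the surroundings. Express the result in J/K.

For an isothermal ideal gas ΔS_gas = nR ln(P₁/P₂) = 2.01 × 8.314 × ln(676/122) = 28.6 J/K.
The process is reversible, so ΔS_surr = −ΔS_gas = -28.6 J/K and ΔS_universe = 0.

ΔS_surr = -28.6 J/K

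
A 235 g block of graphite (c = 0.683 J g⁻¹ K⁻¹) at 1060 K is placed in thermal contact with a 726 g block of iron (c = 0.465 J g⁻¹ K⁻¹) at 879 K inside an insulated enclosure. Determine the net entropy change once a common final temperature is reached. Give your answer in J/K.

Energy balance: T_f = (m₁c₁T₁ + m₂c₂T₂)/(m₁c₁ + m₂c₂) = 937.33 K.
ΔS₁ = m₁c₁ ln(T_f/T₁) = 160.505 × ln(937.33/1060) = -19.74 J/K.
ΔS₂ = m₂c₂ ln(T_f/T₂) = 337.59 × ln(937.33/879) = 21.69 J/K.
ΔS_total = -19.74 + 21.69 = 1.95 J/K.

ΔS_total = 1.95 J/K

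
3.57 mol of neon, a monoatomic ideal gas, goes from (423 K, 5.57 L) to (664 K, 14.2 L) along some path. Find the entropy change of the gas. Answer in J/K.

Entropy is a state function: ΔS = nC_V ln(T₂/T₁) + nR ln(V₂/V₁), with C_V = 3R/2 = 12.47 J mol⁻¹ K⁻¹ for a monoatomic ideal gas.
ΔS = 3.57 × [12.47 × ln(664/423) + 8.314 × ln(14.2/5.57)] = 47.9 J/K.

ΔS = 47.9 J/K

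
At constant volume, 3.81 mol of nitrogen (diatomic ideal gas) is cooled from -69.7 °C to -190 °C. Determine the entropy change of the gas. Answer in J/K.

ΔS = -70.9 J/K

In kelvin: T₁ = 203.45 K, T₂ = 83.15 K. At constant volume, ΔS = nC_V ln(T₂/T₁) with C_V = 5R/2 = 20.79 J mol⁻¹ K⁻¹.
ΔS = 3.81 × 20.79 × ln(83.15/203.45) = -70.9 J/K.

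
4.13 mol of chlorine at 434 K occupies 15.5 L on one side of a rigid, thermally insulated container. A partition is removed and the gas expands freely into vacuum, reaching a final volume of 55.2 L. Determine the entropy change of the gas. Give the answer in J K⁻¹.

For an ideal gas in free expansion Q = 0 and W = 0, so T is unchanged.
Entropy is a state function; using a reversible isothermal path, ΔS_gas = nR ln(V₂/V₁) = 4.13 × 8.314 × ln(55.2/15.5) = 43.6 J/K.

ΔS_gas = 43.6 J/K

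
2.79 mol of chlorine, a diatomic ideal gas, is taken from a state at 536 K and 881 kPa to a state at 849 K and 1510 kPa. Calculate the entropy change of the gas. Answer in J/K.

ΔS = 24.8 J/K

ΔS = nC_p ln(T₂/T₁) − nR ln(P₂/P₁), with C_p = 7R/2 = 29.1 J mol⁻¹ K⁻¹ for a diatomic ideal gas.
ΔS = 2.79 × [29.1 × ln(849/536) − 8.314 × ln(1510/881)] = 24.8 J/K.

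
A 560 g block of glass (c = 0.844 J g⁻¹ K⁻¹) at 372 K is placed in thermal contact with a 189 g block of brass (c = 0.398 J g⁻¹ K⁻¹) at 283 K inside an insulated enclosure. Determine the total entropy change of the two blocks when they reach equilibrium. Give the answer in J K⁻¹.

Energy balance: T_f = (m₁c₁T₁ + m₂c₂T₂)/(m₁c₁ + m₂c₂) = 359.78 K.
ΔS₁ = m₁c₁ ln(T_f/T₁) = 472.64 × ln(359.78/372) = -15.79 J/K.
ΔS₂ = m₂c₂ ln(T_f/T₂) = 75.222 × ln(359.78/283) = 18.06 J/K.
ΔS_total = -15.79 + 18.06 = 2.27 J/K.

ΔS_total = 2.27 J/K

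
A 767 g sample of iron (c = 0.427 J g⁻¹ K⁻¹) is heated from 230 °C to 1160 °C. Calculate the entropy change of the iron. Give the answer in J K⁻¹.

ΔS = 343 J/K

In kelvin: T₁ = 503.15 K, T₂ = 1433.15 K. ΔS = ∫dQ_rev/T = m c ln(T₂/T₁) = 767 × 0.427 × ln(1433.15/503.15) = 343 J/K.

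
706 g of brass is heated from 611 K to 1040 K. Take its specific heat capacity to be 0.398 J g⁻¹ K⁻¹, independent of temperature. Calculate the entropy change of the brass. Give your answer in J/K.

ΔS = ∫dQ_rev/T = m c ln(T₂/T₁) = 706 × 0.398 × ln(1040/611) = 149 J/K.

ΔS = 149 J/K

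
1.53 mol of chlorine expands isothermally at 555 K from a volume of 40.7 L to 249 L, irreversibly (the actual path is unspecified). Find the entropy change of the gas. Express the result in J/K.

ΔS_gas = 23 J/K

Entropy is a state function, so ΔS_gas depends only on the end states.
For an isothermal ideal gas ΔS_gas = nR ln(V₂/V₁) = 1.53 × 8.314 × ln(249/40.7) = 23 J/K.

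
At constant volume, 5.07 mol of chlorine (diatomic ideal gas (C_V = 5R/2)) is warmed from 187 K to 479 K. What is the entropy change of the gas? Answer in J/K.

At constant volume, ΔS = nC_V ln(T₂/T₁) with C_V = 5R/2 = 20.79 J mol⁻¹ K⁻¹.
ΔS = 5.07 × 20.79 × ln(479/187) = 99.1 J/K.

ΔS = 99.1 J/K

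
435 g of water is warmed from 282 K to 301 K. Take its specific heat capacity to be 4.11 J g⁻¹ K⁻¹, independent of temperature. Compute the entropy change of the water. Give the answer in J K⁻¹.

ΔS = ∫dQ_rev/T = m c ln(T₂/T₁) = 435 × 4.11 × ln(301/282) = 117 J/K.

ΔS = 117 J/K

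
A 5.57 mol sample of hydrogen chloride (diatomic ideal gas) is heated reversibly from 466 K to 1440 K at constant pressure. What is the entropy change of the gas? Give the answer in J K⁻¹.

ΔS = 183 J/K

At constant pressure, ΔS = nC_p ln(T₂/T₁) with C_p = 7R/2 = 29.1 J mol⁻¹ K⁻¹.
ΔS = 5.57 × 29.1 × ln(1440/466) = 183 J/K.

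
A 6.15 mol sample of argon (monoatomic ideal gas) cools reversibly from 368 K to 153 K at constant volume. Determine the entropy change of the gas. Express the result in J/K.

At constant volume, ΔS = nC_V ln(T₂/T₁) with C_V = 3R/2 = 12.47 J mol⁻¹ K⁻¹.
ΔS = 6.15 × 12.47 × ln(153/368) = -67.3 J/K.

ΔS = -67.3 J/K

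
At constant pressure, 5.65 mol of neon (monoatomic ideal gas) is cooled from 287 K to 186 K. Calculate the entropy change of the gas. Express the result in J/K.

ΔS = -50.9 J/K

At constant pressure, ΔS = nC_p ln(T₂/T₁) with C_p = 5R/2 = 20.79 J mol⁻¹ K⁻¹.
ΔS = 5.65 × 20.79 × ln(186/287) = -50.9 J/K.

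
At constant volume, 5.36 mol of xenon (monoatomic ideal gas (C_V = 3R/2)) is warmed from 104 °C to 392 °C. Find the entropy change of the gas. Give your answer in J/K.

ΔS = 37.9 J/K

In kelvin: T₁ = 377.15 K, T₂ = 665.15 K. At constant volume, ΔS = nC_V ln(T₂/T₁) with C_V = 3R/2 = 12.47 J mol⁻¹ K⁻¹.
ΔS = 5.36 × 12.47 × ln(665.15/377.15) = 37.9 J/K.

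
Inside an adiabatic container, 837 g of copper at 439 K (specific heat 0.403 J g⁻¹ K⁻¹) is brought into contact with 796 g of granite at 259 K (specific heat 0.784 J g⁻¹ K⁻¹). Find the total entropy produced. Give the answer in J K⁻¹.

Energy balance: T_f = (m₁c₁T₁ + m₂c₂T₂)/(m₁c₁ + m₂c₂) = 322.16 K.
ΔS₁ = m₁c₁ ln(T_f/T₁) = 337.311 × ln(322.16/439) = -104.4 J/K.
ΔS₂ = m₂c₂ ln(T_f/T₂) = 624.064 × ln(322.16/259) = 136.2 J/K.
ΔS_total = -104.4 + 136.2 = 31.8 J/K.

ΔS_total = 31.8 J/K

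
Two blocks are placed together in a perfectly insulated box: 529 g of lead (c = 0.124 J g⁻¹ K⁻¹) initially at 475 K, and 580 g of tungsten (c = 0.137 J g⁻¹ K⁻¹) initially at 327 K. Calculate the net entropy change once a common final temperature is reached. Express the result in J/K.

ΔS_total = 2.52 J/K

Energy balance: T_f = (m₁c₁T₁ + m₂c₂T₂)/(m₁c₁ + m₂c₂) = 393.93 K.
ΔS₁ = m₁c₁ ln(T_f/T₁) = 65.596 × ln(393.93/475) = -12.28 J/K.
ΔS₂ = m₂c₂ ln(T_f/T₂) = 79.46 × ln(393.93/327) = 14.8 J/K.
ΔS_total = -12.28 + 14.8 = 2.52 J/K.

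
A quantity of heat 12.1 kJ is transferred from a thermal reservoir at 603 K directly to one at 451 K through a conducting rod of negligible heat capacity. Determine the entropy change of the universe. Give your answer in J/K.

ΔS_total = 6.76 J/K

ΔS_hot = −Q/T_H = −12100/603 = -20.07 J/K and ΔS_cold = +Q/T_C = 12100/451 = 26.83 J/K.
ΔS_total = -20.07 + 26.83 = 6.76 J/K, positive as the second law requires.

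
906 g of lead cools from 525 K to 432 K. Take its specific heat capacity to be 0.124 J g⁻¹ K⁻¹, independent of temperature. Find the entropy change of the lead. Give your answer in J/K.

ΔS = ∫dQ_rev/T = m c ln(T₂/T₁) = 906 × 0.124 × ln(432/525) = -21.9 J/K.

ΔS = -21.9 J/K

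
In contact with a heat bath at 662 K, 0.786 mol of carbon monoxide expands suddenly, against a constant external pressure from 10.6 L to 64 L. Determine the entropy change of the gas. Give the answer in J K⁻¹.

ΔS_gas = 11.7 J/K

Entropy is a state function, so ΔS_gas depends only on the end states.
For an isothermal ideal gas ΔS_gas = nR ln(V₂/V₁) = 0.786 × 8.314 × ln(64/10.6) = 11.7 J/K.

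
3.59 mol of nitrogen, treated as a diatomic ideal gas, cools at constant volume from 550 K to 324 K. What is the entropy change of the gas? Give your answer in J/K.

ΔS = -39.5 J/K

At constant volume, ΔS = nC_V ln(T₂/T₁) with C_V = 5R/2 = 20.79 J mol⁻¹ K⁻¹.
ΔS = 3.59 × 20.79 × ln(324/550) = -39.5 J/K.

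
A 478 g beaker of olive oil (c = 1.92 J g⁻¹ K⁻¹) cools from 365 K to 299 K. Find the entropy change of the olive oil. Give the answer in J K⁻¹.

ΔS = ∫dQ_rev/T = m c ln(T₂/T₁) = 478 × 1.92 × ln(299/365) = -183 J/K.

ΔS = -183 J/K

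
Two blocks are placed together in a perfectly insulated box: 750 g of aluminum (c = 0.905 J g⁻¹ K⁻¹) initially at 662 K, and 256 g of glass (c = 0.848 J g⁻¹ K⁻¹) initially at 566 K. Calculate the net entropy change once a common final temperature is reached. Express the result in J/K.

Energy balance: T_f = (m₁c₁T₁ + m₂c₂T₂)/(m₁c₁ + m₂c₂) = 638.74 K.
ΔS₁ = m₁c₁ ln(T_f/T₁) = 678.75 × ln(638.74/662) = -24.281 J/K.
ΔS₂ = m₂c₂ ln(T_f/T₂) = 217.088 × ln(638.74/566) = 26.245 J/K.
ΔS_total = -24.281 + 26.245 = 1.96 J/K.

ΔS_total = 1.96 J/K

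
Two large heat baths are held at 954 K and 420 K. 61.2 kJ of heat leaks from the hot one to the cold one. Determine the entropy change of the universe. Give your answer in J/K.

ΔS_total = 81.6 J/K

ΔS_hot = −Q/T_H = −61200/954 = -64.151 J/K and ΔS_cold = +Q/T_C = 61200/420 = 145.71 J/K.
ΔS_total = -64.151 + 145.71 = 81.6 J/K, positive as the second law requires.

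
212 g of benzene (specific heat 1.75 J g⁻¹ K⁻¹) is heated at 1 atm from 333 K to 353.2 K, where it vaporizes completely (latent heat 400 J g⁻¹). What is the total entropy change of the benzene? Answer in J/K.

ΔS = 262 J/K

Warming step: ΔS₁ = m c ln(T_tr/T_i) = 212 × 1.75 × ln(353.2/333) = 21.85 J/K.
Phase change: ΔS₂ = +mL/T_tr = 212 × 400 / 353.2 = 240.1 J/K.
ΔS_total = (21.85) + (240.1) = 262 J/K.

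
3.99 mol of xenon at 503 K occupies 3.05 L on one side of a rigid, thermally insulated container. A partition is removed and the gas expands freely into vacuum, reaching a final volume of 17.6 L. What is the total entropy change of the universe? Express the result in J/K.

ΔS_universe = 58.1 J/K

No heat is exchanged and no work is done, so the ideal-gas temperature stays constant.
Entropy is a state function; using a reversible isothermal path, ΔS_gas = nR ln(V₂/V₁) = 3.99 × 8.314 × ln(17.6/3.05) = 58.1 J/K.
The insulated surroundings exchange no heat, so ΔS_surr = 0 and ΔS_universe = ΔS_gas.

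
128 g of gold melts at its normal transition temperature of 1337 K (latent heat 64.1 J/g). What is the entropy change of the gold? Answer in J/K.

Heat absorbed by the substance: Q = mL = 128 × 64.1 = 8204.8 J.
At constant T, ΔS = Q_rev/T = 8204.8 / 1337 = 6.14 J/K.

ΔS = 6.14 J/K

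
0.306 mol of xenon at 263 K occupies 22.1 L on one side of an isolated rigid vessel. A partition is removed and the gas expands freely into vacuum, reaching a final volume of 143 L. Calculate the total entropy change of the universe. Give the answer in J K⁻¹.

ΔS_universe = 4.75 J/K

No heat is exchanged and no work is done, so the ideal-gas temperature stays constant.
Entropy is a state function; using a reversible isothermal path, ΔS_gas = nR ln(V₂/V₁) = 0.306 × 8.314 × ln(143/22.1) = 4.75 J/K.
The insulated surroundings exchange no heat, so ΔS_surr = 0 and ΔS_universe = ΔS_gas.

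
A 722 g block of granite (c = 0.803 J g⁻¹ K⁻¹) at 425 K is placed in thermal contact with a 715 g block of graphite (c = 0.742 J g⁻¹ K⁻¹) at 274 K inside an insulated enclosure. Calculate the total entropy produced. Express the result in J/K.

ΔS_total = 26.3 J/K

Energy balance: T_f = (m₁c₁T₁ + m₂c₂T₂)/(m₁c₁ + m₂c₂) = 352.85 K.
ΔS₁ = m₁c₁ ln(T_f/T₁) = 579.766 × ln(352.85/425) = -107.9 J/K.
ΔS₂ = m₂c₂ ln(T_f/T₂) = 530.53 × ln(352.85/274) = 134.2 J/K.
ΔS_total = -107.9 + 134.2 = 26.3 J/K.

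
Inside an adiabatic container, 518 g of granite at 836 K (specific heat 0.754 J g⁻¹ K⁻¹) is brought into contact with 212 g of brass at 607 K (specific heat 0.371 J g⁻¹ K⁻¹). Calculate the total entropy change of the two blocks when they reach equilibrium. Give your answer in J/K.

Energy balance: T_f = (m₁c₁T₁ + m₂c₂T₂)/(m₁c₁ + m₂c₂) = 797.61 K.
ΔS₁ = m₁c₁ ln(T_f/T₁) = 390.572 × ln(797.61/836) = -18.36 J/K.
ΔS₂ = m₂c₂ ln(T_f/T₂) = 78.652 × ln(797.61/607) = 21.48 J/K.
ΔS_total = -18.36 + 21.48 = 3.12 J/K.

ΔS_total = 3.12 J/K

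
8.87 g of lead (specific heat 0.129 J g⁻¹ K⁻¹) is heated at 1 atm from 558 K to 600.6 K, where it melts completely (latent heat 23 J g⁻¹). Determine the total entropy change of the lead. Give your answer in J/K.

ΔS = 0.424 J/K

Warming step: ΔS₁ = m c ln(T_tr/T_i) = 8.87 × 0.129 × ln(600.6/558) = 0.08418 J/K.
Phase change: ΔS₂ = +mL/T_tr = 8.87 × 23 / 600.6 = 0.3397 J/K.
ΔS_total = (0.08418) + (0.3397) = 0.424 J/K.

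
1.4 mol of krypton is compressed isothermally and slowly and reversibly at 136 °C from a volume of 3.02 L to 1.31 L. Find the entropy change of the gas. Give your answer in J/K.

For an isothermal ideal gas ΔS_gas = nR ln(V₂/V₁) = 1.4 × 8.314 × ln(1.31/3.02) = -9.72 J/K.

ΔS_gas = -9.72 J/K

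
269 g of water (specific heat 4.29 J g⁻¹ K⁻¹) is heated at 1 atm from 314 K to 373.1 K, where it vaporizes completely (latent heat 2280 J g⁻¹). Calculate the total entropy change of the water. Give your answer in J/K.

ΔS = 1840 J/K

Warming step: ΔS₁ = m c ln(T_tr/T_i) = 269 × 4.29 × ln(373.1/314) = 199 J/K.
Phase change: ΔS₂ = +mL/T_tr = 269 × 2280 / 373.1 = 1644 J/K.
ΔS_total = (199) + (1644) = 1840 J/K.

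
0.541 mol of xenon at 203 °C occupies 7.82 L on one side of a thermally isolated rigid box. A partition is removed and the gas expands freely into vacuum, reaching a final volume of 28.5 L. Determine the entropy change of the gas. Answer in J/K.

No heat is exchanged and no work is done, so the ideal-gas temperature stays constant.
Entropy is a state function; using a reversible isothermal path, ΔS_gas = nR ln(V₂/V₁) = 0.541 × 8.314 × ln(28.5/7.82) = 5.82 J/K.

ΔS_gas = 5.82 J/K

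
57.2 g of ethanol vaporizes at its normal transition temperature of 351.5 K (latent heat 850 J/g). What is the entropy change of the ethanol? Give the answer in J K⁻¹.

Heat absorbed by the substance: Q = mL = 57.2 × 850 = 48620 J.
At constant T, ΔS = Q_rev/T = 48620 / 351.5 = 138 J/K.

ΔS = 138 J/K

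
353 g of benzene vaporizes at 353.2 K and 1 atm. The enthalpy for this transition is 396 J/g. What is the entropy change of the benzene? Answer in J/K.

Heat absorbed by the substance: Q = mL = 353 × 396 = 139788 J.
At constant T, ΔS = Q_rev/T = 139788 / 353.2 = 396 J/K.

ΔS = 396 J/K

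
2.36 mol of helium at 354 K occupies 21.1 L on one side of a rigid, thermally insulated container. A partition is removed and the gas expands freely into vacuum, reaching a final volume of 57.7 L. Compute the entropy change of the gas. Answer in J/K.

No heat is exchanged and no work is done, so the ideal-gas temperature stays constant.
Entropy is a state function; using a reversible isothermal path, ΔS_gas = nR ln(V₂/V₁) = 2.36 × 8.314 × ln(57.7/21.1) = 19.7 J/K.

ΔS_gas = 19.7 J/K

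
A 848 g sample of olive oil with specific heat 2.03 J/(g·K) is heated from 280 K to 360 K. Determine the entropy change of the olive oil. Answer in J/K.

ΔS = 433 J/K

ΔS = ∫dQ_rev/T = m c ln(T₂/T₁) = 848 × 2.03 × ln(360/280) = 433 J/K.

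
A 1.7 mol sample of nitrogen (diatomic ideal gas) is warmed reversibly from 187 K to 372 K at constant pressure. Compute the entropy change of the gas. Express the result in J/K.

At constant pressure, ΔS = nC_p ln(T₂/T₁) with C_p = 7R/2 = 29.1 J mol⁻¹ K⁻¹.
ΔS = 1.7 × 29.1 × ln(372/187) = 34 J/K.

ΔS = 34 J/K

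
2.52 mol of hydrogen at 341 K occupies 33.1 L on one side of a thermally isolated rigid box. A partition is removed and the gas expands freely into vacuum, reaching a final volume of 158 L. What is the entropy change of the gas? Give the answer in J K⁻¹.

For an ideal gas in free expansion Q = 0 and W = 0, so T is unchanged.
Entropy is a state function; using a reversible isothermal path, ΔS_gas = nR ln(V₂/V₁) = 2.52 × 8.314 × ln(158/33.1) = 32.7 J/K.

ΔS_gas = 32.7 J/K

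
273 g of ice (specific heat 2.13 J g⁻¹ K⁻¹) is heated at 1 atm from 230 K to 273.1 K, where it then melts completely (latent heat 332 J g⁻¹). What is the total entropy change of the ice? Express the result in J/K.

Warming step: ΔS₁ = m c ln(T_tr/T_i) = 273 × 2.13 × ln(273.1/230) = 99.88 J/K.
Phase change: ΔS₂ = +mL/T_tr = 273 × 332 / 273.1 = 331.9 J/K.
ΔS_total = (99.88) + (331.9) = 432 J/K.

ΔS = 432 J/K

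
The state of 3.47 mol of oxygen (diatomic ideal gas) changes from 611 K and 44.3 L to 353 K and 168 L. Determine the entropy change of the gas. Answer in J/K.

ΔS = -1.11 J/K

Entropy is a state function: ΔS = nC_V ln(T₂/T₁) + nR ln(V₂/V₁), with C_V = 5R/2 = 20.79 J mol⁻¹ K⁻¹ for a diatomic ideal gas.
ΔS = 3.47 × [20.79 × ln(353/611) + 8.314 × ln(168/44.3)] = -1.11 J/K.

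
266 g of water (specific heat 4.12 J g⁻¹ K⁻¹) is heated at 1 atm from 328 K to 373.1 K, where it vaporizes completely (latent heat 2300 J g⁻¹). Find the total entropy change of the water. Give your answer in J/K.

ΔS = 1780 J/K

Warming step: ΔS₁ = m c ln(T_tr/T_i) = 266 × 4.12 × ln(373.1/328) = 141.2 J/K.
Phase change: ΔS₂ = +mL/T_tr = 266 × 2300 / 373.1 = 1640 J/K.
ΔS_total = (141.2) + (1640) = 1780 J/K.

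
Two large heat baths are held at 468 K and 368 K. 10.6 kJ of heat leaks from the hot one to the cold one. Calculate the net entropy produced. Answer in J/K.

ΔS_total = 6.15 J/K

ΔS_hot = −Q/T_H = −10600/468 = -22.65 J/K and ΔS_cold = +Q/T_C = 10600/368 = 28.8 J/K.
ΔS_total = -22.65 + 28.8 = 6.15 J/K, positive as the second law requires.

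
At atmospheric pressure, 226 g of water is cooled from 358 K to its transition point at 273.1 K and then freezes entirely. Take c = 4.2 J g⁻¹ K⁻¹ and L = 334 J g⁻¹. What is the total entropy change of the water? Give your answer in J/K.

ΔS = -533 J/K

Cooling step: ΔS₁ = m c ln(T_tr/T_i) = 226 × 4.2 × ln(273.1/358) = -256.9 J/K.
Phase change: ΔS₂ = −mL/T_tr = −226 × 334 / 273.1 = -276.4 J/K.
ΔS_total = (-256.9) + (-276.4) = -533 J/K.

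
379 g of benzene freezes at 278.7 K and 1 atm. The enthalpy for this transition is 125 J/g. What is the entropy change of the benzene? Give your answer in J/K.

ΔS = -170 J/K

Heat released by the substance: Q = −mL = −379 × 125 = −47375 J.
At constant T, ΔS = Q_rev/T = −47375 / 278.7 = -170 J/K.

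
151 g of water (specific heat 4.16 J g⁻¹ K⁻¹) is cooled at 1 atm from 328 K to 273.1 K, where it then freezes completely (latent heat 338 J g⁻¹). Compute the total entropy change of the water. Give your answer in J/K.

Cooling step: ΔS₁ = m c ln(T_tr/T_i) = 151 × 4.16 × ln(273.1/328) = -115.1 J/K.
Phase change: ΔS₂ = −mL/T_tr = −151 × 338 / 273.1 = -186.9 J/K.
ΔS_total = (-115.1) + (-186.9) = -302 J/K.

ΔS = -302 J/K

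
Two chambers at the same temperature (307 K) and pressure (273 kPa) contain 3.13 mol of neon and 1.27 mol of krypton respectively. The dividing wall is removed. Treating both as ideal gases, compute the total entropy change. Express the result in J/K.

ΔS_mix = 22 J/K

Mole fractions: x_A = 3.13/4.4 = 0.711, x_B = 0.289.
ΔS_mix = −R(n_A ln x_A + n_B ln x_B) = −8.314 × (3.13 ln 0.711 + 1.27 ln 0.289) = 22 J/K.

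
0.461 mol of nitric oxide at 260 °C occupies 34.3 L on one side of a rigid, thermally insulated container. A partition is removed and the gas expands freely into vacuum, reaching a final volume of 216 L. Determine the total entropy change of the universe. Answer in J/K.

For an ideal gas in free expansion Q = 0 and W = 0, so T is unchanged.
Entropy is a state function; using a reversible isothermal path, ΔS_gas = nR ln(V₂/V₁) = 0.461 × 8.314 × ln(216/34.3) = 7.05 J/K.
The insulated surroundings exchange no heat, so ΔS_surr = 0 and ΔS_universe = ΔS_gas.

ΔS_universe = 7.05 J/K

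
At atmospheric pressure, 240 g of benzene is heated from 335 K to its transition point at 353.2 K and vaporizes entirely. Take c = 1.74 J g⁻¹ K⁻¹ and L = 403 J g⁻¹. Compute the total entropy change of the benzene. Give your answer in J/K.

ΔS = 296 J/K

Warming step: ΔS₁ = m c ln(T_tr/T_i) = 240 × 1.74 × ln(353.2/335) = 22.09 J/K.
Phase change: ΔS₂ = +mL/T_tr = 240 × 403 / 353.2 = 273.8 J/K.
ΔS_total = (22.09) + (273.8) = 296 J/K.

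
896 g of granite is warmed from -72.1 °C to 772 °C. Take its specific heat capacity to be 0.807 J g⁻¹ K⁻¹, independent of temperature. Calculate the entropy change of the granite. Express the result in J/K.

ΔS = 1190 J/K

In kelvin: T₁ = 201.05 K, T₂ = 1045.15 K. ΔS = ∫dQ_rev/T = m c ln(T₂/T₁) = 896 × 0.807 × ln(1045.15/201.05) = 1190 J/K.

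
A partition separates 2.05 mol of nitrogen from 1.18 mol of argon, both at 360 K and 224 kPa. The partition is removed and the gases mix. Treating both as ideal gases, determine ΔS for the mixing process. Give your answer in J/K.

ΔS_mix = 17.6 J/K

Mole fractions: x_A = 2.05/3.23 = 0.635, x_B = 0.365.
ΔS_mix = −R(n_A ln x_A + n_B ln x_B) = −8.314 × (2.05 ln 0.635 + 1.18 ln 0.365) = 17.6 J/K.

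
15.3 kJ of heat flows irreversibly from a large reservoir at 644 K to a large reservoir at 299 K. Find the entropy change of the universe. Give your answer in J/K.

ΔS_hot = −Q/T_H = −15300/644 = -23.76 J/K and ΔS_cold = +Q/T_C = 15300/299 = 51.17 J/K.
ΔS_total = -23.76 + 51.17 = 27.4 J/K, positive as the second law requires.

ΔS_total = 27.4 J/K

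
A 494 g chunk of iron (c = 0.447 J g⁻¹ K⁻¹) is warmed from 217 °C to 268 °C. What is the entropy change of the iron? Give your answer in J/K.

In kelvin: T₁ = 490.15 K, T₂ = 541.15 K. ΔS = ∫dQ_rev/T = m c ln(T₂/T₁) = 494 × 0.447 × ln(541.15/490.15) = 21.9 J/K.

ΔS = 21.9 J/K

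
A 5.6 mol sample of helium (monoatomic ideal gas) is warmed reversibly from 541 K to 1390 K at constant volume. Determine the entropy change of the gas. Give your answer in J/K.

At constant volume, ΔS = nC_V ln(T₂/T₁) with C_V = 3R/2 = 12.47 J mol⁻¹ K⁻¹.
ΔS = 5.6 × 12.47 × ln(1390/541) = 65.9 J/K.

ΔS = 65.9 J/K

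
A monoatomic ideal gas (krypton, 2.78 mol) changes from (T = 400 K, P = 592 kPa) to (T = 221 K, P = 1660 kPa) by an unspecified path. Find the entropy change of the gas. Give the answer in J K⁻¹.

ΔS = -58.1 J/K

ΔS = nC_p ln(T₂/T₁) − nR ln(P₂/P₁), with C_p = 5R/2 = 20.79 J mol⁻¹ K⁻¹ for a monoatomic ideal gas.
ΔS = 2.78 × [20.79 × ln(221/400) − 8.314 × ln(1660/592)] = -58.1 J/K.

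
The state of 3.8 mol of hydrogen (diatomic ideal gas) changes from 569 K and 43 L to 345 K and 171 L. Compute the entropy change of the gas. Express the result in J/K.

ΔS = 4.1 J/K

Entropy is a state function: ΔS = nC_V ln(T₂/T₁) + nR ln(V₂/V₁), with C_V = 5R/2 = 20.79 J mol⁻¹ K⁻¹ for a diatomic ideal gas.
ΔS = 3.8 × [20.79 × ln(345/569) + 8.314 × ln(171/43)] = 4.1 J/K.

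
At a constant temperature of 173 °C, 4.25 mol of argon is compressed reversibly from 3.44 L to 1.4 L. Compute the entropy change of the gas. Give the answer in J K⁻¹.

ΔS_gas = -31.8 J/K

For an isothermal ideal gas ΔS_gas = nR ln(V₂/V₁) = 4.25 × 8.314 × ln(1.4/3.44) = -31.8 J/K.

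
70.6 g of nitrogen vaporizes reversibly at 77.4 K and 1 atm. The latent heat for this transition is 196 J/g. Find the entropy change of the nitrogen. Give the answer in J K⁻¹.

Heat absorbed by the substance: Q = mL = 70.6 × 196 = 13837.6 J.
At constant T, ΔS = Q_rev/T = 13837.6 / 77.4 = 179 J/K.

ΔS = 179 J/K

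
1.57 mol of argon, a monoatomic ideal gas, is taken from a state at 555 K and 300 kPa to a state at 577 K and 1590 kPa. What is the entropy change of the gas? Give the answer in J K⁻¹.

ΔS = nC_p ln(T₂/T₁) − nR ln(P₂/P₁), with C_p = 5R/2 = 20.79 J mol⁻¹ K⁻¹ for a monoatomic ideal gas.
ΔS = 1.57 × [20.79 × ln(577/555) − 8.314 × ln(1590/300)] = -20.5 J/K.

ΔS = -20.5 J/K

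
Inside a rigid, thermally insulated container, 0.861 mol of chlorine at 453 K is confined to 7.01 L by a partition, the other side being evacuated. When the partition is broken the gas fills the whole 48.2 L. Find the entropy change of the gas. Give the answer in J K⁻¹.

ΔS_gas = 13.8 J/K

No heat is exchanged and no work is done, so the ideal-gas temperature stays constant.
Entropy is a state function; using a reversible isothermal path, ΔS_gas = nR ln(V₂/V₁) = 0.861 × 8.314 × ln(48.2/7.01) = 13.8 J/K.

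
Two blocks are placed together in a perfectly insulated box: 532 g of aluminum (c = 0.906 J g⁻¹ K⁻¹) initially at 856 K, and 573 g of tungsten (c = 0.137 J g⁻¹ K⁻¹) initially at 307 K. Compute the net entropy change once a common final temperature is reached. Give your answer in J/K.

ΔS_total = 27.7 J/K

Energy balance: T_f = (m₁c₁T₁ + m₂c₂T₂)/(m₁c₁ + m₂c₂) = 779.11 K.
ΔS₁ = m₁c₁ ln(T_f/T₁) = 481.992 × ln(779.11/856) = -45.37 J/K.
ΔS₂ = m₂c₂ ln(T_f/T₂) = 78.501 × ln(779.11/307) = 73.11 J/K.
ΔS_total = -45.37 + 73.11 = 27.7 J/K.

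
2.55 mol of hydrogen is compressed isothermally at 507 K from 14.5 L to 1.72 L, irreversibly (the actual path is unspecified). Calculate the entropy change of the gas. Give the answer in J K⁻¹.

ΔS_gas = -45.2 J/K

Entropy is a state function, so ΔS_gas depends only on the end states.
For an isothermal ideal gas ΔS_gas = nR ln(V₂/V₁) = 2.55 × 8.314 × ln(1.72/14.5) = -45.2 J/K.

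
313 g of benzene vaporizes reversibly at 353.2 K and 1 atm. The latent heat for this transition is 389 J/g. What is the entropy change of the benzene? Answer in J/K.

ΔS = 345 J/K

Heat absorbed by the substance: Q = mL = 313 × 389 = 121757 J.
At constant T, ΔS = Q_rev/T = 121757 / 353.2 = 345 J/K.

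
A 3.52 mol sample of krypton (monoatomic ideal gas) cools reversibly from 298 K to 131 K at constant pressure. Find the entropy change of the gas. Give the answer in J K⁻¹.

At constant pressure, ΔS = nC_p ln(T₂/T₁) with C_p = 5R/2 = 20.79 J mol⁻¹ K⁻¹.
ΔS = 3.52 × 20.79 × ln(131/298) = -60.1 J/K.

ΔS = -60.1 J/K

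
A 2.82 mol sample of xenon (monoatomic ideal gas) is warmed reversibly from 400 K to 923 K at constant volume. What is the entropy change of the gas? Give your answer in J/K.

At constant volume, ΔS = nC_V ln(T₂/T₁) with C_V = 3R/2 = 12.47 J mol⁻¹ K⁻¹.
ΔS = 2.82 × 12.47 × ln(923/400) = 29.4 J/K.

ΔS = 29.4 J/K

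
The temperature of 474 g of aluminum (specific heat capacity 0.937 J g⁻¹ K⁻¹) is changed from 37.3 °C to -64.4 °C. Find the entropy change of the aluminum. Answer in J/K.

ΔS = -176 J/K

In kelvin: T₁ = 310.45 K, T₂ = 208.75 K. ΔS = ∫dQ_rev/T = m c ln(T₂/T₁) = 474 × 0.937 × ln(208.75/310.45) = -176 J/K.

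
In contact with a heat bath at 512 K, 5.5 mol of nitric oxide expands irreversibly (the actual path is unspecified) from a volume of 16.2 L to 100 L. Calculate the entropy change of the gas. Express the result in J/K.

Entropy is a state function, so ΔS_gas depends only on the end states.
For an isothermal ideal gas ΔS_gas = nR ln(V₂/V₁) = 5.5 × 8.314 × ln(100/16.2) = 83.2 J/K.

ΔS_gas = 83.2 J/K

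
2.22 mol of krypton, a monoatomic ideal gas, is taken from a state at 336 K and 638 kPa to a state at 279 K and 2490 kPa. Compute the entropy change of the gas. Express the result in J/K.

ΔS = nC_p ln(T₂/T₁) − nR ln(P₂/P₁), with C_p = 5R/2 = 20.79 J mol⁻¹ K⁻¹ for a monoatomic ideal gas.
ΔS = 2.22 × [20.79 × ln(279/336) − 8.314 × ln(2490/638)] = -33.7 J/K.

ΔS = -33.7 J/K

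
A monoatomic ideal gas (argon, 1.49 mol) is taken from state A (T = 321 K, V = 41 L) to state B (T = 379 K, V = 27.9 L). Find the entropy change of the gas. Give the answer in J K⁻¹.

ΔS = -1.68 J/K

Entropy is a state function: ΔS = nC_V ln(T₂/T₁) + nR ln(V₂/V₁), with C_V = 3R/2 = 12.47 J mol⁻¹ K⁻¹ for a monoatomic ideal gas.
ΔS = 1.49 × [12.47 × ln(379/321) + 8.314 × ln(27.9/41)] = -1.68 J/K.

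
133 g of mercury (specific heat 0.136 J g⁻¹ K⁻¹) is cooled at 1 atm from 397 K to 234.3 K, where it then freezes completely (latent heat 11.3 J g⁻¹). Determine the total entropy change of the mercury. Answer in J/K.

Cooling step: ΔS₁ = m c ln(T_tr/T_i) = 133 × 0.136 × ln(234.3/397) = -9.538 J/K.
Phase change: ΔS₂ = −mL/T_tr = −133 × 11.3 / 234.3 = -6.414 J/K.
ΔS_total = (-9.538) + (-6.414) = -16 J/K.

ΔS = -16 J/K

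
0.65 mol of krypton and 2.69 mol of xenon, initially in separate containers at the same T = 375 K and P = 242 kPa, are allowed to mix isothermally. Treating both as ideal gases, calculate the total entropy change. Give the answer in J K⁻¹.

ΔS_mix = 13.7 J/K

Mole fractions: x_A = 0.65/3.34 = 0.195, x_B = 0.805.
ΔS_mix = −R(n_A ln x_A + n_B ln x_B) = −8.314 × (0.65 ln 0.195 + 2.69 ln 0.805) = 13.7 J/K.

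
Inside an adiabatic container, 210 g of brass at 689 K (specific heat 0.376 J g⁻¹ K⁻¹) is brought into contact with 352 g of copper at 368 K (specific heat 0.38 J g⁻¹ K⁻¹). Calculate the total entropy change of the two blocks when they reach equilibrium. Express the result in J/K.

ΔS_total = 10.1 J/K

Energy balance: T_f = (m₁c₁T₁ + m₂c₂T₂)/(m₁c₁ + m₂c₂) = 487.15 K.
ΔS₁ = m₁c₁ ln(T_f/T₁) = 78.96 × ln(487.15/689) = -27.373 J/K.
ΔS₂ = m₂c₂ ln(T_f/T₂) = 133.76 × ln(487.15/368) = 37.519 J/K.
ΔS_total = -27.373 + 37.519 = 10.1 J/K.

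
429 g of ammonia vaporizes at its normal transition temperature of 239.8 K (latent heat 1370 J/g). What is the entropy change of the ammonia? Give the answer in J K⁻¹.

Heat absorbed by the substance: Q = mL = 429 × 1370 = 587730 J.
At constant T, ΔS = Q_rev/T = 587730 / 239.8 = 2450 J/K.

ΔS = 2450 J/K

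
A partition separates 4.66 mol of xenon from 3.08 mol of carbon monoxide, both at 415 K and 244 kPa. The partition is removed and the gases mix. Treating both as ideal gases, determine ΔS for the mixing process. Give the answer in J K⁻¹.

ΔS_mix = 43.3 J/K

Mole fractions: x_A = 4.66/7.74 = 0.602, x_B = 0.398.
ΔS_mix = −R(n_A ln x_A + n_B ln x_B) = −8.314 × (4.66 ln 0.602 + 3.08 ln 0.398) = 43.3 J/K.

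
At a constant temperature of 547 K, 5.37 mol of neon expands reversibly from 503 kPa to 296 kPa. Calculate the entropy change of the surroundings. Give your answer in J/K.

ΔS_surr = -23.7 J/K

For an isothermal ideal gas ΔS_gas = nR ln(P₁/P₂) = 5.37 × 8.314 × ln(503/296) = 23.7 J/K.
The process is reversible, so ΔS_surr = −ΔS_gas = -23.7 J/K and ΔS_universe = 0.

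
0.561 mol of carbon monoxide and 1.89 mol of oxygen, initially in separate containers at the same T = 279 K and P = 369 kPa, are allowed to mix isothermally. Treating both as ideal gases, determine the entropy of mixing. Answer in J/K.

ΔS_mix = 11 J/K

Mole fractions: x_A = 0.561/2.45 = 0.229, x_B = 0.771.
ΔS_mix = −R(n_A ln x_A + n_B ln x_B) = −8.314 × (0.561 ln 0.229 + 1.89 ln 0.771) = 11 J/K.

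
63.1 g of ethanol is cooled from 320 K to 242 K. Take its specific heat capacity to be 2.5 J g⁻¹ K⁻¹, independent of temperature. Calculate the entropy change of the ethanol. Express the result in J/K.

ΔS = ∫dQ_rev/T = m c ln(T₂/T₁) = 63.1 × 2.5 × ln(242/320) = -44.1 J/K.

ΔS = -44.1 J/K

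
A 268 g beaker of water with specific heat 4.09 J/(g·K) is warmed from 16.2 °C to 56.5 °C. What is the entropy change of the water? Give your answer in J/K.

In kelvin: T₁ = 289.35 K, T₂ = 329.65 K. ΔS = ∫dQ_rev/T = m c ln(T₂/T₁) = 268 × 4.09 × ln(329.65/289.35) = 143 J/K.

ΔS = 143 J/K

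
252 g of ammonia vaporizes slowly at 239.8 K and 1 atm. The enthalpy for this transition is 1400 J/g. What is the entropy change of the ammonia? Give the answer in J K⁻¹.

Heat absorbed by the substance: Q = mL = 252 × 1400 = 352800 J.
At constant T, ΔS = Q_rev/T = 352800 / 239.8 = 1470 J/K.

ΔS = 1470 J/K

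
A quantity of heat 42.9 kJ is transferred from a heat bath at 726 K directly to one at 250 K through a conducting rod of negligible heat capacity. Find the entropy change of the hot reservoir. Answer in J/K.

The hot reservoir loses heat Q, so ΔS_hot = −Q/T_H = −42900/726 = -59.1 J/K.

ΔS_hot = -59.1 J/K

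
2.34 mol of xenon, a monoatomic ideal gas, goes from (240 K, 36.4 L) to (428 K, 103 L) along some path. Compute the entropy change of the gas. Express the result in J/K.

Entropy is a state function: ΔS = nC_V ln(T₂/T₁) + nR ln(V₂/V₁), with C_V = 3R/2 = 12.47 J mol⁻¹ K⁻¹ for a monoatomic ideal gas.
ΔS = 2.34 × [12.47 × ln(428/240) + 8.314 × ln(103/36.4)] = 37.1 J/K.

ΔS = 37.1 J/K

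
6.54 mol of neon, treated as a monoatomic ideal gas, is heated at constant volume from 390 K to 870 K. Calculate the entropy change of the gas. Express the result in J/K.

ΔS = 65.4 J/K

At constant volume, ΔS = nC_V ln(T₂/T₁) with C_V = 3R/2 = 12.47 J mol⁻¹ K⁻¹.
ΔS = 6.54 × 12.47 × ln(870/390) = 65.4 J/K.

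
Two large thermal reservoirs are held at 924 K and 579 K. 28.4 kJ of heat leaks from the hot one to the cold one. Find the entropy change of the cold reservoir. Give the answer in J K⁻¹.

ΔS_cold = 49.1 J/K

The cold reservoir gains heat Q, so ΔS_cold = +Q/T_C = 28400/579 = 49.1 J/K.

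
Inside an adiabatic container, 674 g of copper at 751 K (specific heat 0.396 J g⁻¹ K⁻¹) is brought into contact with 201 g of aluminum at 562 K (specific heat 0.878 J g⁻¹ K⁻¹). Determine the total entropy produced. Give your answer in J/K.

ΔS_total = 4.36 J/K

Energy balance: T_f = (m₁c₁T₁ + m₂c₂T₂)/(m₁c₁ + m₂c₂) = 675.77 K.
ΔS₁ = m₁c₁ ln(T_f/T₁) = 266.904 × ln(675.77/751) = -28.17 J/K.
ΔS₂ = m₂c₂ ln(T_f/T₂) = 176.478 × ln(675.77/562) = 32.53 J/K.
ΔS_total = -28.17 + 32.53 = 4.36 J/K.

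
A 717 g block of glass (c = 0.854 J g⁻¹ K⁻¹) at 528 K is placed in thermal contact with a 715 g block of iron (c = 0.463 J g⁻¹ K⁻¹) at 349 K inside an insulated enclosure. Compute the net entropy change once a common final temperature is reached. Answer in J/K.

Energy balance: T_f = (m₁c₁T₁ + m₂c₂T₂)/(m₁c₁ + m₂c₂) = 465.19 K.
ΔS₁ = m₁c₁ ln(T_f/T₁) = 612.318 × ln(465.19/528) = -77.56 J/K.
ΔS₂ = m₂c₂ ln(T_f/T₂) = 331.045 × ln(465.19/349) = 95.13 J/K.
ΔS_total = -77.56 + 95.13 = 17.6 J/K.

ΔS_total = 17.6 J/K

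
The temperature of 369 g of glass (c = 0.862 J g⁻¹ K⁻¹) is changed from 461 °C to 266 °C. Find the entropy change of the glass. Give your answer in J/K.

In kelvin: T₁ = 734.15 K, T₂ = 539.15 K. ΔS = ∫dQ_rev/T = m c ln(T₂/T₁) = 369 × 0.862 × ln(539.15/734.15) = -98.2 J/K.

ΔS = -98.2 J/K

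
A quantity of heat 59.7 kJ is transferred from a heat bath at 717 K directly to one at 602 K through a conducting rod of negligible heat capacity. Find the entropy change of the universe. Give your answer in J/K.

ΔS_hot = −Q/T_H = −59700/717 = -83.26 J/K and ΔS_cold = +Q/T_C = 59700/602 = 99.17 J/K.
ΔS_total = -83.26 + 99.17 = 15.9 J/K, positive as the second law requires.

ΔS_total = 15.9 J/K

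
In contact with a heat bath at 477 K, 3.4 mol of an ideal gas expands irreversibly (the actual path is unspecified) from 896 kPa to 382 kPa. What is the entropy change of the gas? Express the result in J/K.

ΔS_gas = 24.1 J/K

Entropy is a state function, so ΔS_gas depends only on the end states.
For an isothermal ideal gas ΔS_gas = nR ln(P₁/P₂) = 3.4 × 8.314 × ln(896/382) = 24.1 J/K.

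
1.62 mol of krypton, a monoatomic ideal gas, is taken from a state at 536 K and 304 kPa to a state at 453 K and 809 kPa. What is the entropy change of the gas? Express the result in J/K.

ΔS = nC_p ln(T₂/T₁) − nR ln(P₂/P₁), with C_p = 5R/2 = 20.79 J mol⁻¹ K⁻¹ for a monoatomic ideal gas.
ΔS = 1.62 × [20.79 × ln(453/536) − 8.314 × ln(809/304)] = -18.8 J/K.

ΔS = -18.8 J/K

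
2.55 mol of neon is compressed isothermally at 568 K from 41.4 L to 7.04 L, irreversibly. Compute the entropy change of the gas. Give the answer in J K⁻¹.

Entropy is a state function, so ΔS_gas depends only on the end states.
For an isothermal ideal gas ΔS_gas = nR ln(V₂/V₁) = 2.55 × 8.314 × ln(7.04/41.4) = -37.6 J/K.

ΔS_gas = -37.6 J/K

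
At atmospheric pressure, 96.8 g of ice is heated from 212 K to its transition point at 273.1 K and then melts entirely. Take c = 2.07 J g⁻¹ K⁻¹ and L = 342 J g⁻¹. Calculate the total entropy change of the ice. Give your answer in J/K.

Warming step: ΔS₁ = m c ln(T_tr/T_i) = 96.8 × 2.07 × ln(273.1/212) = 50.75 J/K.
Phase change: ΔS₂ = +mL/T_tr = 96.8 × 342 / 273.1 = 121.2 J/K.
ΔS_total = (50.75) + (121.2) = 172 J/K.

ΔS = 172 J/K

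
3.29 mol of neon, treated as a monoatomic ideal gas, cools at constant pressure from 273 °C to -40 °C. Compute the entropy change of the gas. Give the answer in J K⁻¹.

In kelvin: T₁ = 546.15 K, T₂ = 233.15 K. At constant pressure, ΔS = nC_p ln(T₂/T₁) with C_p = 5R/2 = 20.79 J mol⁻¹ K⁻¹.
ΔS = 3.29 × 20.79 × ln(233.15/546.15) = -58.2 J/K.

ΔS = -58.2 J/K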